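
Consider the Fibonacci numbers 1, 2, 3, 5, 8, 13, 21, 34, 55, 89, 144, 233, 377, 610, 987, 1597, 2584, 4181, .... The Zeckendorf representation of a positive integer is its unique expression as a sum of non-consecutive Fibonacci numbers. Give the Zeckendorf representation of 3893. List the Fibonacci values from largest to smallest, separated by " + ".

2584 + 987 + 233 + 89

Repeatedly subtract the largest Fibonacci number that fits:
largest Fibonacci ≤ 3893 is 2584; 3893 − 2584 = 1309
largest Fibonacci ≤ 1309 is 987; 1309 − 987 = 322
largest Fibonacci ≤ 322 is 233; 322 − 233 = 89
largest Fibonacci ≤ 89 is 89; 89 − 89 = 0
So 3893 = 2584 + 987 + 233 + 89, with no two terms consecutive in the sequence.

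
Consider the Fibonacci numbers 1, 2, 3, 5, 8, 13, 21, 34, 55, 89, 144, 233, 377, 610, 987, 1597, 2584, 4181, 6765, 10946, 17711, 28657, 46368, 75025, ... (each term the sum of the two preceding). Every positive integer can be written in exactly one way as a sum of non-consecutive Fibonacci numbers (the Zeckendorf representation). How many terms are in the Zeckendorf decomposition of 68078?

9

subtract 46368 from 68078: 21710 remains
subtract 17711 from 21710: 3999 remains
subtract 2584 from 3999: 1415 remains
subtract 987 from 1415: 428 remains
subtract 377 from 428: 51 remains
subtract 34 from 51: 17 remains
subtract 13 from 17: 4 remains
subtract 3 from 4: 1 remains
subtract 1 from 1: 0 remains
68078 = 46368 + 17711 + 2584 + 987 + 377 + 34 + 13 + 3 + 1, which has 9 terms.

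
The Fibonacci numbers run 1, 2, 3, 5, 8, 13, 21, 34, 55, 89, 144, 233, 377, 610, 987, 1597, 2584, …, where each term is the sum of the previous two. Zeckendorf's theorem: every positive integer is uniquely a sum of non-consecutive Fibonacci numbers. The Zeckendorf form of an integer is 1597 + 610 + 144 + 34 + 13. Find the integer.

1597 + 610 + 144 + 34 + 13 = 2398.

2398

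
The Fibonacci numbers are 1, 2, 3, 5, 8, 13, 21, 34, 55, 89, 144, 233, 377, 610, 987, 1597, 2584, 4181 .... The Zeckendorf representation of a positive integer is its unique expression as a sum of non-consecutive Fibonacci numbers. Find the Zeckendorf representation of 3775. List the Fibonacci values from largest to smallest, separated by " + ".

2584 + 987 + 144 + 55 + 5

3775: greatest Fibonacci not exceeding it is 2584, leaving 1191
1191: greatest Fibonacci not exceeding it is 987, leaving 204
204: greatest Fibonacci not exceeding it is 144, leaving 60
60: greatest Fibonacci not exceeding it is 55, leaving 5
5: greatest Fibonacci not exceeding it is 5, leaving 0
So 3775 = 2584 + 987 + 144 + 55 + 5, with no two terms consecutive in the sequence.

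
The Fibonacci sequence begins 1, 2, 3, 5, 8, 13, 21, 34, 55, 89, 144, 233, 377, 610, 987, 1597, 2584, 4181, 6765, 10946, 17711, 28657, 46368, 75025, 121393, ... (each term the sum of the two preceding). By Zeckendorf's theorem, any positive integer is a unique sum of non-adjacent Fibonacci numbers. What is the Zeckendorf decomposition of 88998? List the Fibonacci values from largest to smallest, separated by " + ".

88998: greatest Fibonacci not exceeding it is 75025, leaving 13973
13973: greatest Fibonacci not exceeding it is 10946, leaving 3027
3027: greatest Fibonacci not exceeding it is 2584, leaving 443
443: greatest Fibonacci not exceeding it is 377, leaving 66
66: greatest Fibonacci not exceeding it is 55, leaving 11
11: greatest Fibonacci not exceeding it is 8, leaving 3
3: greatest Fibonacci not exceeding it is 3, leaving 0
So 88998 = 75025 + 10946 + 2584 + 377 + 55 + 8 + 3, with no two terms consecutive in the sequence.

75025 + 10946 + 2584 + 377 + 55 + 8 + 3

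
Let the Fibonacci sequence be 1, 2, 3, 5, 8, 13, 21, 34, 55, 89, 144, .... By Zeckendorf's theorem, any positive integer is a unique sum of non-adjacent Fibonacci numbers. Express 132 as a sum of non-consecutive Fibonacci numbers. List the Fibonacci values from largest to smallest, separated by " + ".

Greedy algorithm:
take 89 (≤ 132); 132 − 89 = 43
take 34 (≤ 43); 43 − 34 = 9
take 8 (≤ 9); 9 − 8 = 1
take 1 (≤ 1); 1 − 1 = 0
So 132 = 89 + 34 + 8 + 1, with no two terms consecutive in the sequence.

89 + 34 + 8 + 1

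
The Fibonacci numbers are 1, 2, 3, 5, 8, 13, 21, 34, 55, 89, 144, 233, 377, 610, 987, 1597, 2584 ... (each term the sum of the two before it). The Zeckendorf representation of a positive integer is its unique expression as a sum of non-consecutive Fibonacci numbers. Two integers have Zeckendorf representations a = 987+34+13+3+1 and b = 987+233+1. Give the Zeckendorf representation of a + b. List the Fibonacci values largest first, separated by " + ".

1597 + 610 + 34 + 13 + 5

The two numbers are 1038 and 1221, so their sum is 2259.
Repeatedly subtract the largest Fibonacci number that fits:
subtract 1597 from 2259: 662 remains
subtract 610 from 662: 52 remains
subtract 34 from 52: 18 remains
subtract 13 from 18: 5 remains
subtract 5 from 5: 0 remains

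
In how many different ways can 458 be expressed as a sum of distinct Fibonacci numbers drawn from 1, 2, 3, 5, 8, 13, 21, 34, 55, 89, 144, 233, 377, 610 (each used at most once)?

458 = 377+55+21+5 = 377+55+21+3+2 = 377+55+13+8+5 = 233+144+55+21+5 = 377+55+13+8+3+2 = … (9 more), for 14 in all.

14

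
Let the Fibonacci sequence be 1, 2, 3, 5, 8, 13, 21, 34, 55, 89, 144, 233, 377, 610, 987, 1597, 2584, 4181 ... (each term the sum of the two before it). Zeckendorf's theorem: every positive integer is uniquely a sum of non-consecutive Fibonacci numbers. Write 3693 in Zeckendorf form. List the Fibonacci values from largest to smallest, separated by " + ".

3693: greatest Fibonacci not exceeding it is 2584, leaving 1109
1109: greatest Fibonacci not exceeding it is 987, leaving 122
122: greatest Fibonacci not exceeding it is 89, leaving 33
33: greatest Fibonacci not exceeding it is 21, leaving 12
12: greatest Fibonacci not exceeding it is 8, leaving 4
4: greatest Fibonacci not exceeding it is 3, leaving 1
1: greatest Fibonacci not exceeding it is 1, leaving 0
So 3693 = 2584 + 987 + 89 + 21 + 8 + 3 + 1, with no two terms consecutive in the sequence.

2584 + 987 + 89 + 21 + 8 + 3 + 1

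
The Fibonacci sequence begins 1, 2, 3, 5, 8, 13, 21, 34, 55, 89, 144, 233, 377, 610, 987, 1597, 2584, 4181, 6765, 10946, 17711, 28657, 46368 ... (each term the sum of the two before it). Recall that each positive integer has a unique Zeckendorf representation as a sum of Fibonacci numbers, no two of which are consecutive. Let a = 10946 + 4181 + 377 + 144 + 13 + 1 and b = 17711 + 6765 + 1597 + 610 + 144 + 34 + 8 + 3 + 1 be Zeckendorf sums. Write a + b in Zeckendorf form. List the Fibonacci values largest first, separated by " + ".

28657 + 10946 + 2584 + 233 + 89 + 21 + 5

The two numbers are 15662 and 26873, so their sum is 42535.
take 28657 (≤ 42535); 42535 − 28657 = 13878
take 10946 (≤ 13878); 13878 − 10946 = 2932
take 2584 (≤ 2932); 2932 − 2584 = 348
take 233 (≤ 348); 348 − 233 = 115
take 89 (≤ 115); 115 − 89 = 26
take 21 (≤ 26); 26 − 21 = 5
take 5 (≤ 5); 5 − 5 = 0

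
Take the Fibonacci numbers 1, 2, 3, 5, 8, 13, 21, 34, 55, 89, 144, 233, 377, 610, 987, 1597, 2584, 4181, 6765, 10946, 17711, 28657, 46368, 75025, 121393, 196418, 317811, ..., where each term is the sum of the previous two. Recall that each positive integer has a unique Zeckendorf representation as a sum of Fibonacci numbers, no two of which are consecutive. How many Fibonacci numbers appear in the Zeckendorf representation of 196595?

6

largest Fibonacci ≤ 196595 is 196418; 196595 − 196418 = 177
largest Fibonacci ≤ 177 is 144; 177 − 144 = 33
largest Fibonacci ≤ 33 is 21; 33 − 21 = 12
largest Fibonacci ≤ 12 is 8; 12 − 8 = 4
largest Fibonacci ≤ 4 is 3; 4 − 3 = 1
largest Fibonacci ≤ 1 is 1; 1 − 1 = 0
196595 = 196418 + 144 + 21 + 8 + 3 + 1, which has 6 terms.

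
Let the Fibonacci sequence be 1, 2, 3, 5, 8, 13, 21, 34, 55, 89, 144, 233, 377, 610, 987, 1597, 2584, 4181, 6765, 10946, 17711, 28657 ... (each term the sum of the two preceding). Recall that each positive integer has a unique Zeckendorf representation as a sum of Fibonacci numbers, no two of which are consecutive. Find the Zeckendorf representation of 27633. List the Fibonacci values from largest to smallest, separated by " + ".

largest Fibonacci ≤ 27633 is 17711; 27633 − 17711 = 9922
largest Fibonacci ≤ 9922 is 6765; 9922 − 6765 = 3157
largest Fibonacci ≤ 3157 is 2584; 3157 − 2584 = 573
largest Fibonacci ≤ 573 is 377; 573 − 377 = 196
largest Fibonacci ≤ 196 is 144; 196 − 144 = 52
largest Fibonacci ≤ 52 is 34; 52 − 34 = 18
largest Fibonacci ≤ 18 is 13; 18 − 13 = 5
largest Fibonacci ≤ 5 is 5; 5 − 5 = 0
So 27633 = 17711 + 6765 + 2584 + 377 + 144 + 34 + 13 + 5, with no two terms consecutive in the sequence.

17711 + 6765 + 2584 + 377 + 144 + 34 + 13 + 5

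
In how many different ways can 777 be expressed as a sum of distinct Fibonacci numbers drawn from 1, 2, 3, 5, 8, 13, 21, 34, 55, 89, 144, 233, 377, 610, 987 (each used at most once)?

16

Each representation comes from the Zeckendorf form by replacing some F_k with F_{k−1} + F_{k−2} where possible.
777 = 610+144+21+2 = 610+144+13+8+2 = 610+89+55+21+2 = 377+233+144+21+2 = 610+144+13+5+3+2 = … (11 more), for 16 in all.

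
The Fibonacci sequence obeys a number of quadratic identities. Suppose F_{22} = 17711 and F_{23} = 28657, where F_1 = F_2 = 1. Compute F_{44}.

By the doubling identity F_{2k} = F_k(2F_{k+1} − F_k): F_{44} = 17711·(2·28657 − 17711) = 17711·39603 = 701408733.

701408733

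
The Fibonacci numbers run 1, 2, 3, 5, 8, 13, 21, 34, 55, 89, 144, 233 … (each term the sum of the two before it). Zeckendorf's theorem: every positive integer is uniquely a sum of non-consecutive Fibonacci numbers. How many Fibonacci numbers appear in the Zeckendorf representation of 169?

169 − 144 = 25
25 − 21 = 4
4 − 3 = 1
1 − 1 = 0
169 = 144 + 21 + 3 + 1, which has 4 terms.

4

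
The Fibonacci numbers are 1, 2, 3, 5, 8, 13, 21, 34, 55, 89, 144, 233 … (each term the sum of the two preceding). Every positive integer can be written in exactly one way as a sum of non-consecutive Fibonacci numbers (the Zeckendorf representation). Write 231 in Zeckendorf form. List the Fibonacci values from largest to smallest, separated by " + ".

Greedy algorithm:
231: greatest Fibonacci not exceeding it is 144, leaving 87
87: greatest Fibonacci not exceeding it is 55, leaving 32
32: greatest Fibonacci not exceeding it is 21, leaving 11
11: greatest Fibonacci not exceeding it is 8, leaving 3
3: greatest Fibonacci not exceeding it is 3, leaving 0
So 231 = 144 + 55 + 21 + 8 + 3, with no two terms consecutive in the sequence.

144 + 55 + 21 + 8 + 3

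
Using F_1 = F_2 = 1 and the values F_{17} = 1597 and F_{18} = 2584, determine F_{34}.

By the doubling identity F_{2k} = F_k(2F_{k+1} − F_k): F_{34} = 1597·(2·2584 − 1597) = 1597·3571 = 5702887.

5702887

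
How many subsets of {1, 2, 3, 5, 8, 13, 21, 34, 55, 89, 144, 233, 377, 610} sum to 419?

Starting from the Zeckendorf form and repeatedly splitting a term F_k into F_{k−1} + F_{k−2} (when neither is already used) reaches every representation.
419 = 377+34+8 = 377+34+5+3 = 377+21+13+8 = 233+144+34+8 = 377+34+5+2+1 = … (13 more), for 18 in all.

18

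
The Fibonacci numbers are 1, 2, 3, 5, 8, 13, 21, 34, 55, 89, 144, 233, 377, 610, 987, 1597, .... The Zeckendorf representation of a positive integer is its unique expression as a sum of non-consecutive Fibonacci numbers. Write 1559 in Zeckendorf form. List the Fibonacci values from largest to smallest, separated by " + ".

987 + 377 + 144 + 34 + 13 + 3 + 1

subtract 987 from 1559: 572 remains
subtract 377 from 572: 195 remains
subtract 144 from 195: 51 remains
subtract 34 from 51: 17 remains
subtract 13 from 17: 4 remains
subtract 3 from 4: 1 remains
subtract 1 from 1: 0 remains
So 1559 = 987 + 377 + 144 + 34 + 13 + 3 + 1, with no two terms consecutive in the sequence.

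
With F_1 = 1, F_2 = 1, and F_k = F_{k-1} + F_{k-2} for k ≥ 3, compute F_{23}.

28657

Iterating the recurrence up to F_{18} = 2584 and F_{17} = 1597:
F_{19} = F_{18} + F_{17} = 2584 + 1597 = 4181
F_{20} = F_{19} + F_{18} = 4181 + 2584 = 6765
F_{21} = F_{20} + F_{19} = 6765 + 4181 = 10946
F_{22} = F_{21} + F_{20} = 10946 + 6765 = 17711
F_{23} = F_{22} + F_{21} = 17711 + 10946 = 28657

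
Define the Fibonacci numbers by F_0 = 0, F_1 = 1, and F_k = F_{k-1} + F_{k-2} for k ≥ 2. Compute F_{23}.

Iterating the recurrence up to F_{16} = 987 and F_{15} = 610:
F_{17} = F_{16} + F_{15} = 987 + 610 = 1597
F_{18} = F_{17} + F_{16} = 1597 + 987 = 2584
F_{19} = F_{18} + F_{17} = 2584 + 1597 = 4181
F_{20} = F_{19} + F_{18} = 4181 + 2584 = 6765
F_{21} = F_{20} + F_{19} = 6765 + 4181 = 10946
F_{22} = F_{21} + F_{20} = 10946 + 6765 = 17711
F_{23} = F_{22} + F_{21} = 17711 + 10946 = 28657

28657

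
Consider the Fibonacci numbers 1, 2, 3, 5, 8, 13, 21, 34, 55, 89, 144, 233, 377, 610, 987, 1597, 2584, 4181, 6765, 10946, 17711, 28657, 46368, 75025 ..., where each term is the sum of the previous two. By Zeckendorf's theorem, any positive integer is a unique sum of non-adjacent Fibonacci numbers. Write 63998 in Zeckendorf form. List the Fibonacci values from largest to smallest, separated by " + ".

46368 + 10946 + 4181 + 1597 + 610 + 233 + 55 + 8

largest Fibonacci ≤ 63998 is 46368; 63998 − 46368 = 17630
largest Fibonacci ≤ 17630 is 10946; 17630 − 10946 = 6684
largest Fibonacci ≤ 6684 is 4181; 6684 − 4181 = 2503
largest Fibonacci ≤ 2503 is 1597; 2503 − 1597 = 906
largest Fibonacci ≤ 906 is 610; 906 − 610 = 296
largest Fibonacci ≤ 296 is 233; 296 − 233 = 63
largest Fibonacci ≤ 63 is 55; 63 − 55 = 8
largest Fibonacci ≤ 8 is 8; 8 − 8 = 0
So 63998 = 46368 + 10946 + 4181 + 1597 + 610 + 233 + 55 + 8, with no two terms consecutive in the sequence.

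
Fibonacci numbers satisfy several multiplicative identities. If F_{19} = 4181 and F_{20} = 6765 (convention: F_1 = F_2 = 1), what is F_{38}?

By the doubling identity F_{2k} = F_k(2F_{k+1} − F_k): F_{38} = 4181·(2·6765 − 4181) = 4181·9349 = 39088169.

39088169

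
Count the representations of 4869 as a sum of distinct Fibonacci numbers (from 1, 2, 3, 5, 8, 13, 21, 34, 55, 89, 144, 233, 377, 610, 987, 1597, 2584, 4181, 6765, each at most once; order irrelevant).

Starting from the Zeckendorf form and repeatedly splitting a term F_k into F_{k−1} + F_{k−2} (when neither is already used) reaches every representation.
4869 = 4181+610+55+21+2 = 4181+610+55+13+8+2 = 4181+377+233+55+21+2 = … (37 more), for 40 in all.

40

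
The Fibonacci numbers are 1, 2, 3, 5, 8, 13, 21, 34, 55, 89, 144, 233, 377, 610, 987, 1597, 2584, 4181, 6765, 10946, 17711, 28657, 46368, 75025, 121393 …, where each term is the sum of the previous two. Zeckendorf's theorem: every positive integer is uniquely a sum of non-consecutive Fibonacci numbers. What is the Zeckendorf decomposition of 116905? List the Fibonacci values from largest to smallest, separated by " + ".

116905 − 75025 = 41880
41880 − 28657 = 13223
13223 − 10946 = 2277
2277 − 1597 = 680
680 − 610 = 70
70 − 55 = 15
15 − 13 = 2
2 − 2 = 0
So 116905 = 75025 + 28657 + 10946 + 1597 + 610 + 55 + 13 + 2, with no two terms consecutive in the sequence.

75025 + 28657 + 10946 + 1597 + 610 + 55 + 13 + 2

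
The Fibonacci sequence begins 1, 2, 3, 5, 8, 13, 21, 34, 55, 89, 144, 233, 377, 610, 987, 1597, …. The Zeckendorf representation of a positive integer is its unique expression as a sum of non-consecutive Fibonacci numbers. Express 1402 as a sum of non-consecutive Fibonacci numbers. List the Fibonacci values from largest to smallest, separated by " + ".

largest Fibonacci ≤ 1402 is 987; 1402 − 987 = 415
largest Fibonacci ≤ 415 is 377; 415 − 377 = 38
largest Fibonacci ≤ 38 is 34; 38 − 34 = 4
largest Fibonacci ≤ 4 is 3; 4 − 3 = 1
largest Fibonacci ≤ 1 is 1; 1 − 1 = 0
So 1402 = 987 + 377 + 34 + 3 + 1, with no two terms consecutive in the sequence.

987 + 377 + 34 + 3 + 1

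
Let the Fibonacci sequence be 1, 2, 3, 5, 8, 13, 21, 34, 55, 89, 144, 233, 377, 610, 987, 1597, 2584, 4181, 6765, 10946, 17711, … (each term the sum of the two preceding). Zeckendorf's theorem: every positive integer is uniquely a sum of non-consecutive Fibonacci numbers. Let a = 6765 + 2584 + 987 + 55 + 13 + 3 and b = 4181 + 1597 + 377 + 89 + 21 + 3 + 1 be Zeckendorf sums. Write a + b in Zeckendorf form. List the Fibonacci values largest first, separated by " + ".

The two numbers are 10407 and 6269, so their sum is 16676.
largest Fibonacci ≤ 16676 is 10946; 16676 − 10946 = 5730
largest Fibonacci ≤ 5730 is 4181; 5730 − 4181 = 1549
largest Fibonacci ≤ 1549 is 987; 1549 − 987 = 562
largest Fibonacci ≤ 562 is 377; 562 − 377 = 185
largest Fibonacci ≤ 185 is 144; 185 − 144 = 41
largest Fibonacci ≤ 41 is 34; 41 − 34 = 7
largest Fibonacci ≤ 7 is 5; 7 − 5 = 2
largest Fibonacci ≤ 2 is 2; 2 − 2 = 0

10946 + 4181 + 987 + 377 + 144 + 34 + 5 + 2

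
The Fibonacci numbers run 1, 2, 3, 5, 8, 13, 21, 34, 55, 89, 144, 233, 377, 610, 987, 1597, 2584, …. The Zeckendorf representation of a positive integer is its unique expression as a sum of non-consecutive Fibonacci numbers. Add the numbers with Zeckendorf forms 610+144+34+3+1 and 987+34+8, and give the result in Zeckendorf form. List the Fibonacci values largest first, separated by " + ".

1597 + 144 + 55 + 21 + 3 + 1

The two numbers are 792 and 1029, so their sum is 1821.
Greedily peel off the largest Fibonacci term at each step:
take 1597 (≤ 1821); 1821 − 1597 = 224
take 144 (≤ 224); 224 − 144 = 80
take 55 (≤ 80); 80 − 55 = 25
take 21 (≤ 25); 25 − 21 = 4
take 3 (≤ 4); 4 − 3 = 1
take 1 (≤ 1); 1 − 1 = 0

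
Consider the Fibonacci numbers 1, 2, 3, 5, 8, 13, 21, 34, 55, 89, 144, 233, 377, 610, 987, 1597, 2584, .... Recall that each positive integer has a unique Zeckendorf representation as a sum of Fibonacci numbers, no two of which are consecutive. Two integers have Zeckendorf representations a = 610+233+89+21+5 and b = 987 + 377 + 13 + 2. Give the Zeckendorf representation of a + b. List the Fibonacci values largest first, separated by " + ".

1597 + 610 + 89 + 34 + 5 + 2

The two numbers are 958 and 1379, so their sum is 2337.
2337: greatest Fibonacci not exceeding it is 1597, leaving 740
740: greatest Fibonacci not exceeding it is 610, leaving 130
130: greatest Fibonacci not exceeding it is 89, leaving 41
41: greatest Fibonacci not exceeding it is 34, leaving 7
7: greatest Fibonacci not exceeding it is 5, leaving 2
2: greatest Fibonacci not exceeding it is 2, leaving 0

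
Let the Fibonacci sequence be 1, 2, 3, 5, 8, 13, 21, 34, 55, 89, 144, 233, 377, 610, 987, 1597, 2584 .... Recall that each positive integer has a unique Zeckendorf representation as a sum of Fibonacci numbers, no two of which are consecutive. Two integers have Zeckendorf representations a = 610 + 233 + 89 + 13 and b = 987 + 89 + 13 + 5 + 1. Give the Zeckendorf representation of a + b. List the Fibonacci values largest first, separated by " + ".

1597 + 377 + 55 + 8 + 3

The two numbers are 945 and 1095, so their sum is 2040.
largest Fibonacci ≤ 2040 is 1597; 2040 − 1597 = 443
largest Fibonacci ≤ 443 is 377; 443 − 377 = 66
largest Fibonacci ≤ 66 is 55; 66 − 55 = 11
largest Fibonacci ≤ 11 is 8; 11 − 8 = 3
largest Fibonacci ≤ 3 is 3; 3 − 3 = 0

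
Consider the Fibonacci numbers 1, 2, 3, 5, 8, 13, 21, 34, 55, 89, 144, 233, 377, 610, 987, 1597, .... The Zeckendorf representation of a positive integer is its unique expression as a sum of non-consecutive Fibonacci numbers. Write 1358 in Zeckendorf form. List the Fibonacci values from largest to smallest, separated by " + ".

987 + 233 + 89 + 34 + 13 + 2

Greedily peel off the largest Fibonacci term at each step:
987 ≤ 1358 < 1597, so take 987; remainder 371
233 ≤ 371 < 377, so take 233; remainder 138
89 ≤ 138 < 144, so take 89; remainder 49
34 ≤ 49 < 55, so take 34; remainder 15
13 ≤ 15 < 21, so take 13; remainder 2
2 ≤ 2 < 3, so take 2; remainder 0
So 1358 = 987 + 233 + 89 + 34 + 13 + 2, with no two terms consecutive in the sequence.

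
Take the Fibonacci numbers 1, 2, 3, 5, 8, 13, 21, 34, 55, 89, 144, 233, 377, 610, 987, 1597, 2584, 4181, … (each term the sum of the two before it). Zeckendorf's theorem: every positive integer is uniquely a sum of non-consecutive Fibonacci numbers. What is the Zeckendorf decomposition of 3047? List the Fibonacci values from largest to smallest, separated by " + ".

subtract 2584 from 3047: 463 remains
subtract 377 from 463: 86 remains
subtract 55 from 86: 31 remains
subtract 21 from 31: 10 remains
subtract 8 from 10: 2 remains
subtract 2 from 2: 0 remains
So 3047 = 2584 + 377 + 55 + 21 + 8 + 2, with no two terms consecutive in the sequence.

2584 + 377 + 55 + 21 + 8 + 2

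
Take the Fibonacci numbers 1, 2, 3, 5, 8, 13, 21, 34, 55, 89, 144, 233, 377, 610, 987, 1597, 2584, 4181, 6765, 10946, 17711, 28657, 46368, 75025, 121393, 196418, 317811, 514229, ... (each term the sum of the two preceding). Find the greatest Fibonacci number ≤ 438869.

317811 ≤ 438869 < 514229, so the largest Fibonacci number not exceeding 438869 is 317811.

317811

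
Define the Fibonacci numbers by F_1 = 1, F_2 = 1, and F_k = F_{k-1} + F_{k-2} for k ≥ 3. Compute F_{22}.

Iterating the recurrence up to F_{14} = 377 and F_{13} = 233:
F_{15} = F_{14} + F_{13} = 377 + 233 = 610
F_{16} = F_{15} + F_{14} = 610 + 377 = 987
F_{17} = F_{16} + F_{15} = 987 + 610 = 1597
F_{18} = F_{17} + F_{16} = 1597 + 987 = 2584
F_{19} = F_{18} + F_{17} = 2584 + 1597 = 4181
F_{20} = F_{19} + F_{18} = 4181 + 2584 = 6765
F_{21} = F_{20} + F_{19} = 6765 + 4181 = 10946
F_{22} = F_{21} + F_{20} = 10946 + 6765 = 17711

17711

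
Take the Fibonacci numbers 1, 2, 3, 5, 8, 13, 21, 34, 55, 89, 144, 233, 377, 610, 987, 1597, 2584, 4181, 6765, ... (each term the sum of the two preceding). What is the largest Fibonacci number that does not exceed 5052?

4181 ≤ 5052 < 6765, so the largest Fibonacci number not exceeding 5052 is 4181.

4181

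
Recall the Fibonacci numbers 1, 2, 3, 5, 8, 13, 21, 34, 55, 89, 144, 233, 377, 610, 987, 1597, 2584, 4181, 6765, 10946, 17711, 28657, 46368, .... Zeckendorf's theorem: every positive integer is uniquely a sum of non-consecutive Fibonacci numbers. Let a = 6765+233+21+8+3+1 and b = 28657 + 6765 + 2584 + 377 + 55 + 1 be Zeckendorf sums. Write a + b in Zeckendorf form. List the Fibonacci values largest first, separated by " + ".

28657 + 10946 + 4181 + 1597 + 89

The two numbers are 7031 and 38439, so their sum is 45470.
Repeatedly subtract the largest Fibonacci number that fits:
45470: greatest Fibonacci not exceeding it is 28657, leaving 16813
16813: greatest Fibonacci not exceeding it is 10946, leaving 5867
5867: greatest Fibonacci not exceeding it is 4181, leaving 1686
1686: greatest Fibonacci not exceeding it is 1597, leaving 89
89: greatest Fibonacci not exceeding it is 89, leaving 0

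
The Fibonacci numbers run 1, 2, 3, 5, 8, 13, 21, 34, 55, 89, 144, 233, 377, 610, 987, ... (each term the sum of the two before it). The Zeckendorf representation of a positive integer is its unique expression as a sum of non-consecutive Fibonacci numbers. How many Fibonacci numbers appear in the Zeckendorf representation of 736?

4

736: greatest Fibonacci not exceeding it is 610, leaving 126
126: greatest Fibonacci not exceeding it is 89, leaving 37
37: greatest Fibonacci not exceeding it is 34, leaving 3
3: greatest Fibonacci not exceeding it is 3, leaving 0
736 = 610 + 89 + 34 + 3, which has 4 terms.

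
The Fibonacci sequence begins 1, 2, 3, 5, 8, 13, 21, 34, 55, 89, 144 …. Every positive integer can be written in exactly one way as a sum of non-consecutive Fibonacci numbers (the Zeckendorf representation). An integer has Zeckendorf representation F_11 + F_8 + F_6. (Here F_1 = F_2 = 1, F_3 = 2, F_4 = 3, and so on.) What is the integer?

F_11 + F_8 + F_6 = 89 + 21 + 8 = 118.

118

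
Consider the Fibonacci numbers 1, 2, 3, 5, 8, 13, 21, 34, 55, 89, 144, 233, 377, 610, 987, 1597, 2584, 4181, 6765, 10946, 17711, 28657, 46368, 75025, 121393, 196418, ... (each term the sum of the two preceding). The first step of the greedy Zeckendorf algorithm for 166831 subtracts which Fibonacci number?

121393

121393 ≤ 166831 < 196418, so the largest Fibonacci number not exceeding 166831 is 121393.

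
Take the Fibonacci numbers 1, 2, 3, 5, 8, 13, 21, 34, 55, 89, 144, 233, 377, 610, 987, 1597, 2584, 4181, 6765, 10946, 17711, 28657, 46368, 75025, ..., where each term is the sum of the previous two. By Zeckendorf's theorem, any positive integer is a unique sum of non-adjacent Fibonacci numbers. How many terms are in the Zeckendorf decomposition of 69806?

9

Greedily peel off the largest Fibonacci term at each step:
69806 − 46368 = 23438
23438 − 17711 = 5727
5727 − 4181 = 1546
1546 − 987 = 559
559 − 377 = 182
182 − 144 = 38
38 − 34 = 4
4 − 3 = 1
1 − 1 = 0
69806 = 46368 + 17711 + 4181 + 987 + 377 + 144 + 34 + 3 + 1, which has 9 terms.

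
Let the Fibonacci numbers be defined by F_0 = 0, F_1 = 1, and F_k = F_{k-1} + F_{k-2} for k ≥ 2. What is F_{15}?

Iterating the recurrence up to F_{9} = 34 and F_{8} = 21:
F_{10} = F_{9} + F_{8} = 34 + 21 = 55
F_{11} = F_{10} + F_{9} = 55 + 34 = 89
F_{12} = F_{11} + F_{10} = 89 + 55 = 144
F_{13} = F_{12} + F_{11} = 144 + 89 = 233
F_{14} = F_{13} + F_{12} = 233 + 144 = 377
F_{15} = F_{14} + F_{13} = 377 + 233 = 610

610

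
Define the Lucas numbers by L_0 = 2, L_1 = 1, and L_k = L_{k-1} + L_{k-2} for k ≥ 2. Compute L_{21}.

24476

Iterating the recurrence up to L_{15} = 1364 and L_{14} = 843:
L_{16} = L_{15} + L_{14} = 1364 + 843 = 2207
L_{17} = L_{16} + L_{15} = 2207 + 1364 = 3571
L_{18} = L_{17} + L_{16} = 3571 + 2207 = 5778
L_{19} = L_{18} + L_{17} = 5778 + 3571 = 9349
L_{20} = L_{19} + L_{18} = 9349 + 5778 = 15127
L_{21} = L_{20} + L_{19} = 15127 + 9349 = 24476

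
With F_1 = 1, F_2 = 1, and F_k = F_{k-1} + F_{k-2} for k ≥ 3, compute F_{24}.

Iterating the recurrence up to F_{20} = 6765 and F_{19} = 4181:
F_{21} = F_{20} + F_{19} = 6765 + 4181 = 10946
F_{22} = F_{21} + F_{20} = 10946 + 6765 = 17711
F_{23} = F_{22} + F_{21} = 17711 + 10946 = 28657
F_{24} = F_{23} + F_{22} = 28657 + 17711 = 46368

46368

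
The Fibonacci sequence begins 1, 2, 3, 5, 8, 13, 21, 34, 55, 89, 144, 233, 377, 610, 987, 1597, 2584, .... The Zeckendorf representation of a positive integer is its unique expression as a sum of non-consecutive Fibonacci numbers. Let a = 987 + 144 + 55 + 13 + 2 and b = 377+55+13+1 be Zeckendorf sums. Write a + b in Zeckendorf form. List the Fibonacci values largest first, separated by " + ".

The two numbers are 1201 and 446, so their sum is 1647.
1647: greatest Fibonacci not exceeding it is 1597, leaving 50
50: greatest Fibonacci not exceeding it is 34, leaving 16
16: greatest Fibonacci not exceeding it is 13, leaving 3
3: greatest Fibonacci not exceeding it is 3, leaving 0

1597 + 34 + 13 + 3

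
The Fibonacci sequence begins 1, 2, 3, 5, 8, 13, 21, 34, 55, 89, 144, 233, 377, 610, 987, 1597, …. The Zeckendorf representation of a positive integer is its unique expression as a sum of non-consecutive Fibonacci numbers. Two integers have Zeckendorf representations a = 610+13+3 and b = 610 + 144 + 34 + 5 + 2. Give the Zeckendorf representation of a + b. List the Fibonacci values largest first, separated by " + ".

987 + 377 + 55 + 2

The two numbers are 626 and 795, so their sum is 1421.
Greedily peel off the largest Fibonacci term at each step:
take 987 (≤ 1421); 1421 − 987 = 434
take 377 (≤ 434); 434 − 377 = 57
take 55 (≤ 57); 57 − 55 = 2
take 2 (≤ 2); 2 − 2 = 0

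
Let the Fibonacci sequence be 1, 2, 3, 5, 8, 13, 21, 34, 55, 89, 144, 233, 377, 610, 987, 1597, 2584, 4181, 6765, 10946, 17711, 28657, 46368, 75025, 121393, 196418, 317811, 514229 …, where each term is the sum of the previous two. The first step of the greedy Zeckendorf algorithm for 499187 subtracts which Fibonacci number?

317811 ≤ 499187 < 514229, so the largest Fibonacci number not exceeding 499187 is 317811.

317811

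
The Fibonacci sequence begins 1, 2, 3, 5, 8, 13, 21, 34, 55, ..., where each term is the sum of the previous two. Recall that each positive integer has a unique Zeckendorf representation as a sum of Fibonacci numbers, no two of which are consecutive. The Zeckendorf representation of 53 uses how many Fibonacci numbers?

Greedy algorithm:
53: greatest Fibonacci not exceeding it is 34, leaving 19
19: greatest Fibonacci not exceeding it is 13, leaving 6
6: greatest Fibonacci not exceeding it is 5, leaving 1
1: greatest Fibonacci not exceeding it is 1, leaving 0
53 = 34 + 13 + 5 + 1, which has 4 terms.

4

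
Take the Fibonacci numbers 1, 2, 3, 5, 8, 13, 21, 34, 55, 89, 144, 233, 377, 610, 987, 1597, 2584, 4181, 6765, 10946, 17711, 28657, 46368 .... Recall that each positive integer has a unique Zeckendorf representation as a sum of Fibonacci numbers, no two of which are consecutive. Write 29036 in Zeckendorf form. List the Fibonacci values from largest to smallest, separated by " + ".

28657 + 377 + 2

Repeatedly subtract the largest Fibonacci number that fits:
take 28657 (≤ 29036); 29036 − 28657 = 379
take 377 (≤ 379); 379 − 377 = 2
take 2 (≤ 2); 2 − 2 = 0
So 29036 = 28657 + 377 + 2, with no two terms consecutive in the sequence.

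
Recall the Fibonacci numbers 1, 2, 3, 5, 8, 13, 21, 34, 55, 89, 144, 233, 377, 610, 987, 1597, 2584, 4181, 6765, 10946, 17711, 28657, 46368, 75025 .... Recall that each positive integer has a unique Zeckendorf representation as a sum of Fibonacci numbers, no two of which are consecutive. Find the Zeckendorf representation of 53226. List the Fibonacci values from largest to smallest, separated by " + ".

46368 ≤ 53226 < 75025, so take 46368; remainder 6858
6765 ≤ 6858 < 10946, so take 6765; remainder 93
89 ≤ 93 < 144, so take 89; remainder 4
3 ≤ 4 < 5, so take 3; remainder 1
1 ≤ 1 < 2, so take 1; remainder 0
So 53226 = 46368 + 6765 + 89 + 3 + 1, with no two terms consecutive in the sequence.

46368 + 6765 + 89 + 3 + 1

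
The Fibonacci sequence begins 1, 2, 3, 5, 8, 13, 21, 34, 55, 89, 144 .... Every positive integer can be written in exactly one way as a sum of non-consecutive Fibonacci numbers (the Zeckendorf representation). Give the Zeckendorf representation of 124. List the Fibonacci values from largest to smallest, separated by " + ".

Repeatedly subtract the largest Fibonacci number that fits:
subtract 89 from 124: 35 remains
subtract 34 from 35: 1 remains
subtract 1 from 1: 0 remains
So 124 = 89 + 34 + 1, with no two terms consecutive in the sequence.

89 + 34 + 1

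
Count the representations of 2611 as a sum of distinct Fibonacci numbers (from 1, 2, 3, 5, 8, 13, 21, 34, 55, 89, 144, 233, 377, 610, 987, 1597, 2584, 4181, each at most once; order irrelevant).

Each representation comes from the Zeckendorf form by replacing some F_k with F_{k−1} + F_{k−2} where possible.
2611 = 2584+21+5+1 = 2584+21+3+2+1 = 2584+13+8+5+1 = 1597+987+21+5+1 = 2584+13+8+3+2+1 = … (17 more), for 22 in all.

22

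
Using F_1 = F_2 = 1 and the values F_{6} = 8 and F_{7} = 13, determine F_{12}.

By the doubling identity F_{2k} = F_k(2F_{k+1} − F_k): F_{12} = 8·(2·13 − 8) = 8·18 = 144.

144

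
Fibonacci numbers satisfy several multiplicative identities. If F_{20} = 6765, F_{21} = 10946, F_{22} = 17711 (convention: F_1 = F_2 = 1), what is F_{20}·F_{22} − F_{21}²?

-1

6765·17711 − 10946² = 119814915 − 119814916 = -1. (Cassini's identity: F_{k−1}F_{k+1} − F_k² = (−1)^k.)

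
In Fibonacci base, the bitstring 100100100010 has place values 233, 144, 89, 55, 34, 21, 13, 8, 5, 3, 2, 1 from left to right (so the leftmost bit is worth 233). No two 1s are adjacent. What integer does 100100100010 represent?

303

Summing the place values of the 1 bits: 233 + 55 + 13 + 2 = 303.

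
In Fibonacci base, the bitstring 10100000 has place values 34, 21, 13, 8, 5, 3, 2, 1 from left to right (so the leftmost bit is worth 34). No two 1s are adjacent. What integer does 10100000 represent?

Summing the place values of the 1 bits: 34 + 13 = 47.

47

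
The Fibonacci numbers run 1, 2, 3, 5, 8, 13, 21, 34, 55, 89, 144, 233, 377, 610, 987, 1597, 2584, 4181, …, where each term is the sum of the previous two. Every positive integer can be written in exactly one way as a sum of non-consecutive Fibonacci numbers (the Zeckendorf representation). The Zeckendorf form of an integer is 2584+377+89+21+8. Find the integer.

2584+377+89+21+8 = 3079.

3079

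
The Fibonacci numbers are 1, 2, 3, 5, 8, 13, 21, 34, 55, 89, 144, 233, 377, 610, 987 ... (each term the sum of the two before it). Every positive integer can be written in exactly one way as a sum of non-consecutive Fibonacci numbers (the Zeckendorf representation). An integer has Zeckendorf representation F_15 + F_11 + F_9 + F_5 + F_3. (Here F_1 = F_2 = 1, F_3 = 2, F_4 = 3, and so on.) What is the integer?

740

F_15 + F_11 + F_9 + F_5 + F_3 = 610 + 89 + 34 + 5 + 2 = 740.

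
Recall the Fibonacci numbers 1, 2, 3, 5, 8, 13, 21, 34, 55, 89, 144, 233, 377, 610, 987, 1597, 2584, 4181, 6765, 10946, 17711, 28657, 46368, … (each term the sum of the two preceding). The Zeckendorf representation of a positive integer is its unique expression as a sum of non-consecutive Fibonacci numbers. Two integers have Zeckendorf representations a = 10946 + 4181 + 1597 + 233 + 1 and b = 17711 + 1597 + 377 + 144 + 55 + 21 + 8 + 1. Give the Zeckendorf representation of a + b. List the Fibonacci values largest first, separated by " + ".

The two numbers are 16958 and 19914, so their sum is 36872.
Greedily peel off the largest Fibonacci term at each step:
36872: greatest Fibonacci not exceeding it is 28657, leaving 8215
8215: greatest Fibonacci not exceeding it is 6765, leaving 1450
1450: greatest Fibonacci not exceeding it is 987, leaving 463
463: greatest Fibonacci not exceeding it is 377, leaving 86
86: greatest Fibonacci not exceeding it is 55, leaving 31
31: greatest Fibonacci not exceeding it is 21, leaving 10
10: greatest Fibonacci not exceeding it is 8, leaving 2
2: greatest Fibonacci not exceeding it is 2, leaving 0

28657 + 6765 + 987 + 377 + 55 + 21 + 8 + 2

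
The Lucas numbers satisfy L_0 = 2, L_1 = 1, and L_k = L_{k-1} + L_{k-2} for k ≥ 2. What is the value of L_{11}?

Iterating the recurrence up to L_{7} = 29 and L_{6} = 18:
L_{8} = L_{7} + L_{6} = 29 + 18 = 47
L_{9} = L_{8} + L_{7} = 47 + 29 = 76
L_{10} = L_{9} + L_{8} = 76 + 47 = 123
L_{11} = L_{10} + L_{9} = 123 + 76 = 199

199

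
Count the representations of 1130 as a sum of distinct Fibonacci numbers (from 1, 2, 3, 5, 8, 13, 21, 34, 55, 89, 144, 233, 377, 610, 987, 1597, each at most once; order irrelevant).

Starting from the Zeckendorf form and repeatedly splitting a term F_k into F_{k−1} + F_{k−2} (when neither is already used) reaches every representation.
1130 = 987+89+34+13+5+2 = 610+377+89+34+13+5+2 = 610+233+144+89+34+13+5+2 — 3 representations.

3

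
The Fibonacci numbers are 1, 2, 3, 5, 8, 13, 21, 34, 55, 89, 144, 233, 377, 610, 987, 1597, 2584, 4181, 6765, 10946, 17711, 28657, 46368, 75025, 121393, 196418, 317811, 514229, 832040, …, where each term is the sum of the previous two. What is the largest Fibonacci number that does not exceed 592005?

514229

514229 ≤ 592005 < 832040, so the largest Fibonacci number not exceeding 592005 is 514229.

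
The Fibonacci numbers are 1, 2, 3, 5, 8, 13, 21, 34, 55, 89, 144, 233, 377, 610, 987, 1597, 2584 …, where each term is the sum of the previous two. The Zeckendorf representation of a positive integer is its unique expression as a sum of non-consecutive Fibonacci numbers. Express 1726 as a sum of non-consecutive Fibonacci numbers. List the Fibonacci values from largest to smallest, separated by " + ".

1597 + 89 + 34 + 5 + 1

Repeatedly subtract the largest Fibonacci number that fits:
1726 − 1597 = 129
129 − 89 = 40
40 − 34 = 6
6 − 5 = 1
1 − 1 = 0
So 1726 = 1597 + 89 + 34 + 5 + 1, with no two terms consecutive in the sequence.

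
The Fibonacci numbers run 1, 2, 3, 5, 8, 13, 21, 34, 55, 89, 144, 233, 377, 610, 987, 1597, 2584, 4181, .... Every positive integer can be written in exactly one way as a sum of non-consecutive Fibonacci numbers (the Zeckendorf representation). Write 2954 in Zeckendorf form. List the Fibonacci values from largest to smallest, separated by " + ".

2584 + 233 + 89 + 34 + 13 + 1

Repeatedly subtract the largest Fibonacci number that fits:
subtract 2584 from 2954: 370 remains
subtract 233 from 370: 137 remains
subtract 89 from 137: 48 remains
subtract 34 from 48: 14 remains
subtract 13 from 14: 1 remains
subtract 1 from 1: 0 remains
So 2954 = 2584 + 233 + 89 + 34 + 13 + 1, with no two terms consecutive in the sequence.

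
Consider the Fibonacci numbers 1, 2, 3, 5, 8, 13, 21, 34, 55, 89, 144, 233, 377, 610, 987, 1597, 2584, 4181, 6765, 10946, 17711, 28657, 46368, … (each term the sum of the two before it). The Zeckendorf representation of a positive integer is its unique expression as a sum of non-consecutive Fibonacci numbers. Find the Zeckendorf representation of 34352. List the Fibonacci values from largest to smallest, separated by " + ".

largest Fibonacci ≤ 34352 is 28657; 34352 − 28657 = 5695
largest Fibonacci ≤ 5695 is 4181; 5695 − 4181 = 1514
largest Fibonacci ≤ 1514 is 987; 1514 − 987 = 527
largest Fibonacci ≤ 527 is 377; 527 − 377 = 150
largest Fibonacci ≤ 150 is 144; 150 − 144 = 6
largest Fibonacci ≤ 6 is 5; 6 − 5 = 1
largest Fibonacci ≤ 1 is 1; 1 − 1 = 0
So 34352 = 28657 + 4181 + 987 + 377 + 144 + 5 + 1, with no two terms consecutive in the sequence.

28657 + 4181 + 987 + 377 + 144 + 5 + 1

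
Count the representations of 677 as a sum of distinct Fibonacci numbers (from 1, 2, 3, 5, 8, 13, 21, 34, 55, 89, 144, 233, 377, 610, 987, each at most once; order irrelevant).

Starting from the Zeckendorf form and repeatedly splitting a term F_k into F_{k−1} + F_{k−2} (when neither is already used) reaches every representation.
677 = 610+55+8+3+1 = 610+34+21+8+3+1 = 377+233+55+8+3+1 = 377+233+34+21+8+3+1 = 377+144+89+55+8+3+1 = … (1 more), for 6 in all.

6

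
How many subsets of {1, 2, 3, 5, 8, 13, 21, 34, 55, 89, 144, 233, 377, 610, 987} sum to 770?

24

Each representation comes from the Zeckendorf form by replacing some F_k with F_{k−1} + F_{k−2} where possible.
770 = 610+144+13+3 = 610+144+13+2+1 = 610+144+8+5+3 = 610+89+55+13+3 = … (20 more), for 24 in all.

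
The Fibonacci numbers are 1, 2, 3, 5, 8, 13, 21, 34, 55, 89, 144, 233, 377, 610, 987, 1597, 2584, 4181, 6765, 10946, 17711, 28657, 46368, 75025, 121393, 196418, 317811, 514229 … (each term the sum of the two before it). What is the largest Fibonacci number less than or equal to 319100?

317811 ≤ 319100 < 514229, so the largest Fibonacci number not exceeding 319100 is 317811.

317811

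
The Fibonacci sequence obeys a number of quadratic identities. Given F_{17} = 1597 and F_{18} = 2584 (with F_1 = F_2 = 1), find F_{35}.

By F_{2k+1} = F_k² + F_{k+1}²: F_{35} = 1597² + 2584² = 2550409 + 6677056 = 9227465.

9227465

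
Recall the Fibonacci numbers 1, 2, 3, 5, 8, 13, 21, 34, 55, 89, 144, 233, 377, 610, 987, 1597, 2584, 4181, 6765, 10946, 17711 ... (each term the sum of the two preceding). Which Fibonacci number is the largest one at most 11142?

10946

10946 ≤ 11142 < 17711, so the largest Fibonacci number not exceeding 11142 is 10946.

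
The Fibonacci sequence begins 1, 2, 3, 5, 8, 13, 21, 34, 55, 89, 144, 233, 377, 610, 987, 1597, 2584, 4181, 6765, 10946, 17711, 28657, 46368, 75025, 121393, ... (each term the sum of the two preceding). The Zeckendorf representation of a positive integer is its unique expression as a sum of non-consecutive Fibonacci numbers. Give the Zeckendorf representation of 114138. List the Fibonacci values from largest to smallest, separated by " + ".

75025 + 28657 + 6765 + 2584 + 987 + 89 + 21 + 8 + 2

subtract 75025 from 114138: 39113 remains
subtract 28657 from 39113: 10456 remains
subtract 6765 from 10456: 3691 remains
subtract 2584 from 3691: 1107 remains
subtract 987 from 1107: 120 remains
subtract 89 from 120: 31 remains
subtract 21 from 31: 10 remains
subtract 8 from 10: 2 remains
subtract 2 from 2: 0 remains
So 114138 = 75025 + 28657 + 6765 + 2584 + 987 + 89 + 21 + 8 + 2, with no two terms consecutive in the sequence.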